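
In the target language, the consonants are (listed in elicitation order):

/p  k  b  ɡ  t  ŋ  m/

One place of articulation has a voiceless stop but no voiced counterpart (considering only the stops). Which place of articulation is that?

Voiceless: /p/ (bilabial), /t/ (alveolar), /k/ (velar).
Voiced: /b/ (bilabial), /ɡ/ (velar).
Every place of articulation has a voiced member except alveolar, where /d/ would be expected.

alveolar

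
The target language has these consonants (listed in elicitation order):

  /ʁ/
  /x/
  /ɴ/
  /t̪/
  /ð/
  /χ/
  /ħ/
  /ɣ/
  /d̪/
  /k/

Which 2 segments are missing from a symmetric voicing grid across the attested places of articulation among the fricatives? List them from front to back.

/θ/, /ʕ/

Voiceless: /x/ (velar), /χ/ (uvular), /ħ/ (pharyngeal).
Voiced: /ð/ (dental), /ɣ/ (velar), /ʁ/ (uvular).
Gaps, from front to back: dental lacks voiceless (/θ/); pharyngeal lacks voiced (/ʕ/).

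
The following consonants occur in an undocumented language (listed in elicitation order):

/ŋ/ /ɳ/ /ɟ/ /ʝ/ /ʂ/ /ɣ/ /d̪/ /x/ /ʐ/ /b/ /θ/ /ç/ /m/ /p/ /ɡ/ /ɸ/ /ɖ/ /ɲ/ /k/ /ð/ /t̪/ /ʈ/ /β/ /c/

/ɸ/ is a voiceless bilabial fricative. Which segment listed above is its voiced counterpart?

The voiced counterpart is a voiced bilabial fricative — in this inventory, /β/.

/β/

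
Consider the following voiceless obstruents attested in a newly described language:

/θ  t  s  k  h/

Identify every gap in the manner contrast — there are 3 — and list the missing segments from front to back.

dental: stop —, fricative /θ/.
alveolar: stop /t/, fricative /s/.
velar: stop /k/, fricative —.
glottal: stop —, fricative /h/.
Gaps, from front to back: dental lacks stop (/t̪/); velar lacks fricative (/x/); glottal lacks stop (/ʔ/).

/t̪/, /x/, /ʔ/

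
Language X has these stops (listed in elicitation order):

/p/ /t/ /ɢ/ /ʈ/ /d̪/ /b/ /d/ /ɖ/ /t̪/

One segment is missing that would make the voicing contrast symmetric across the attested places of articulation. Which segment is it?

Voiceless: /p/ (bilabial), /t̪/ (dental), /t/ (alveolar), /ʈ/ (retroflex).
Voiced: /b/ (bilabial), /d̪/ (dental), /d/ (alveolar), /ɖ/ (retroflex), /ɢ/ (uvular).
The uvular row has no voiceless member, so the gap is the voiceless uvular stop /q/.

/q/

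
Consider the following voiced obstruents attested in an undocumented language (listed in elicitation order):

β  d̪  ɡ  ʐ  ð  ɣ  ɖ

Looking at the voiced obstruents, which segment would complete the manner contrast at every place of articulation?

Stop: /d̪/ (dental), /ɖ/ (retroflex), /ɡ/ (velar).
Fricative: /β/ (bilabial), /ð/ (dental), /ʐ/ (retroflex), /ɣ/ (velar).
The bilabial row has no stop member, so the gap is the bilabial stop /b/.

/b/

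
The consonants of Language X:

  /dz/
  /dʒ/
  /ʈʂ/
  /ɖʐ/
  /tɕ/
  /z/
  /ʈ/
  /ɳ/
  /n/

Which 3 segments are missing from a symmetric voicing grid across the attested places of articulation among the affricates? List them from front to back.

alveolar: voiceless —, voiced /dz/.
postalveolar: voiceless —, voiced /dʒ/.
retroflex: voiceless /ʈʂ/, voiced /ɖʐ/.
alveolo-palatal: voiceless /tɕ/, voiced —.
Gaps, from front to back: alveolar lacks voiceless (/ts/); postalveolar lacks voiceless (/tʃ/); alveolo-palatal lacks voiced (/dʑ/).

/ts/, /tʃ/, /dʑ/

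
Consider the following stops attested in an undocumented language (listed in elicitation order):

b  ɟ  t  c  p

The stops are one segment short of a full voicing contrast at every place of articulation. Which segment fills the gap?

/d/

place of articulation  voiceless  voiced  
bilabial          p         b       
alveolar          t         —       
palatal           c         ɟ       
The alveolar row has no voiced member, so the gap is the voiced alveolar stop /d/.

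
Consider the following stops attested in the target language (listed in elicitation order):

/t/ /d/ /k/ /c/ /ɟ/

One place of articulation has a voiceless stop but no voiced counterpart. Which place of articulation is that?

Voiceless: /t/ (alveolar), /c/ (palatal), /k/ (velar).
Voiced: /d/ (alveolar), /ɟ/ (palatal).
Every place of articulation has a voiced member except velar, where /ɡ/ would be expected.

velar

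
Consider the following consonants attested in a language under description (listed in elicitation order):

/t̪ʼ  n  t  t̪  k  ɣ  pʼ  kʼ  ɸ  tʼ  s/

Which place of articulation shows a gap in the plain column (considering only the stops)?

place of articulation  plain     ejective
bilabial          —         pʼ      
dental            t̪        t̪ʼ     
alveolar          t         tʼ      
velar             k         kʼ      
Every place of articulation has a plain member except bilabial, where /p/ would be expected.

bilabial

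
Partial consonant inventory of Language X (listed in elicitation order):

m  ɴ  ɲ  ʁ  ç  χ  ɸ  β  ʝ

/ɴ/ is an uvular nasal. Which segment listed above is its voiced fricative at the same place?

The voiced fricative at the same place is a voiced uvular fricative — in this inventory, /ʁ/.

/ʁ/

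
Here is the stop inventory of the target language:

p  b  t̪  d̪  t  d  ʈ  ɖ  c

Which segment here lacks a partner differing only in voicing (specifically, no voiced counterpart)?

/c/

Bilabial: /p/ ~ /b/
Dental: /t̪/ ~ /d̪/
Alveolar: /t/ ~ /d/
Retroflex: /ʈ/ ~ /ɖ/
Palatal: only /c/ (voiceless); no voiced partner.
So /c/ is the unpaired segment.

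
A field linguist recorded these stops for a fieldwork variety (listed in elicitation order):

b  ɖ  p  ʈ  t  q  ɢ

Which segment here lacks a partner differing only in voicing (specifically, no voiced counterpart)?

/t/

Bilabial: /p/ ~ /b/
Retroflex: /ʈ/ ~ /ɖ/
Uvular: /q/ ~ /ɢ/
Alveolar: only /t/ (voiceless); no voiced partner.
So /t/ is the unpaired segment.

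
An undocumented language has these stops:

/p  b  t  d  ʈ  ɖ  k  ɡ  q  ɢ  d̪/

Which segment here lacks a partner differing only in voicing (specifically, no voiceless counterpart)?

Bilabial: /p/ ~ /b/
Alveolar: /t/ ~ /d/
Retroflex: /ʈ/ ~ /ɖ/
Velar: /k/ ~ /ɡ/
Uvular: /q/ ~ /ɢ/
Dental: only /d̪/ (voiced); no voiceless partner.
So /d̪/ is the unpaired segment.

/d̪/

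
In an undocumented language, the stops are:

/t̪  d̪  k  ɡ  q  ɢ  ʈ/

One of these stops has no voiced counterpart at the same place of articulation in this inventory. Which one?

/ʈ/

Dental: /t̪/ ~ /d̪/
Velar: /k/ ~ /ɡ/
Uvular: /q/ ~ /ɢ/
Retroflex: only /ʈ/ (voiceless); no voiced partner.
So /ʈ/ is the unpaired segment.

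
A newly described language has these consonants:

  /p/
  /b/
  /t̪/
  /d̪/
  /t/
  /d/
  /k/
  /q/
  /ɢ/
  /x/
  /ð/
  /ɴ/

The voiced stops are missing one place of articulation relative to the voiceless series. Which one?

velar

Voiceless: /p/ (bilabial), /t̪/ (dental), /t/ (alveolar), /k/ (velar), /q/ (uvular).
Voiced: /b/ (bilabial), /d̪/ (dental), /d/ (alveolar), /ɢ/ (uvular).
Every place of articulation has a voiced member except velar, where /ɡ/ would be expected.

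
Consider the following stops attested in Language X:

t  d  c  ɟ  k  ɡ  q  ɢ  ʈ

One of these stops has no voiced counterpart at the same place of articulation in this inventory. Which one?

/ʈ/

Alveolar: /t/ ~ /d/
Palatal: /c/ ~ /ɟ/
Velar: /k/ ~ /ɡ/
Uvular: /q/ ~ /ɢ/
Retroflex: only /ʈ/ (voiceless); no voiced partner.
So /ʈ/ is the unpaired segment.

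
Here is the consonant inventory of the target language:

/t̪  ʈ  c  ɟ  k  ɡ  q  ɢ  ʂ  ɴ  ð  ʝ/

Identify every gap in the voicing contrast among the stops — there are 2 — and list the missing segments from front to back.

Voiceless: /t̪/ (dental), /ʈ/ (retroflex), /c/ (palatal), /k/ (velar), /q/ (uvular).
Voiced: /ɟ/ (palatal), /ɡ/ (velar), /ɢ/ (uvular).
Gaps, from front to back: dental lacks voiced (/d̪/); retroflex lacks voiced (/ɖ/).

/d̪/, /ɖ/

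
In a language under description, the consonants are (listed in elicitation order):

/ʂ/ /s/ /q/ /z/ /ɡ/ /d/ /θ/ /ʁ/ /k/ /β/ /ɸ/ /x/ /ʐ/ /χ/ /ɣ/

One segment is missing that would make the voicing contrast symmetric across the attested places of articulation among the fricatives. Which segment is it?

/ð/

bilabial: voiceless /ɸ/, voiced /β/.
dental: voiceless /θ/, voiced —.
alveolar: voiceless /s/, voiced /z/.
retroflex: voiceless /ʂ/, voiced /ʐ/.
velar: voiceless /x/, voiced /ɣ/.
uvular: voiceless /χ/, voiced /ʁ/.
The dental row has no voiced member, so the gap is the voiced dental fricative /ð/.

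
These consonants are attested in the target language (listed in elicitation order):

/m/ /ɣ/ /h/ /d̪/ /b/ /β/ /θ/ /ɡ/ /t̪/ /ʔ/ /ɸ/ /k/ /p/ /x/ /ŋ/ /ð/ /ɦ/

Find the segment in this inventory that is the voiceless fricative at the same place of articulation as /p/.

/ɸ/

/p/ is a voiceless bilabial stop.
The voiceless fricative at the same place is a voiceless bilabial fricative — in this inventory, /ɸ/.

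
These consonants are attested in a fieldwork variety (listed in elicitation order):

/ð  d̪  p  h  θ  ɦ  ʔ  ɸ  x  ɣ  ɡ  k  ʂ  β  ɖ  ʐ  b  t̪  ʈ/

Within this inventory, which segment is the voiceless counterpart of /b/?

/p/

/b/ is a voiced bilabial stop.
The voiceless counterpart is a voiceless bilabial stop — in this inventory, /p/.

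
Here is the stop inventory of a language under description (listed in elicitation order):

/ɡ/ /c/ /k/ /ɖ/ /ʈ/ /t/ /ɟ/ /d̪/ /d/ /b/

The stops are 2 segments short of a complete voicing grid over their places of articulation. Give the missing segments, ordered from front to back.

place of articulation  voiceless  voiced  
bilabial          —         b       
dental            —         d̪      
alveolar          t         d       
retroflex         ʈ         ɖ       
palatal           c         ɟ       
velar             k         ɡ       
Gaps, from front to back: bilabial lacks voiceless (/p/); dental lacks voiceless (/t̪/).

/p/, /t̪/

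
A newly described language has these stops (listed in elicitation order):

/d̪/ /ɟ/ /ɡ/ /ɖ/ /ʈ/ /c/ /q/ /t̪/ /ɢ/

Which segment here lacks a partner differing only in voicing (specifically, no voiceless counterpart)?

/ɡ/

Dental: /t̪/ ~ /d̪/
Retroflex: /ʈ/ ~ /ɖ/
Palatal: /c/ ~ /ɟ/
Uvular: /q/ ~ /ɢ/
Velar: only /ɡ/ (voiced); no voiceless partner.
So /ɡ/ is the unpaired segment.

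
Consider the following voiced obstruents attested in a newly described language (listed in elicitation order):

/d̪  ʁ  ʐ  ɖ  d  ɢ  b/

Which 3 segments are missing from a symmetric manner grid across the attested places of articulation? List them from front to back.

/β/, /ð/, /z/

bilabial: stop /b/, fricative —.
dental: stop /d̪/, fricative —.
alveolar: stop /d/, fricative —.
retroflex: stop /ɖ/, fricative /ʐ/.
uvular: stop /ɢ/, fricative /ʁ/.
Gaps, from front to back: bilabial lacks fricative (/β/); dental lacks fricative (/ð/); alveolar lacks fricative (/z/).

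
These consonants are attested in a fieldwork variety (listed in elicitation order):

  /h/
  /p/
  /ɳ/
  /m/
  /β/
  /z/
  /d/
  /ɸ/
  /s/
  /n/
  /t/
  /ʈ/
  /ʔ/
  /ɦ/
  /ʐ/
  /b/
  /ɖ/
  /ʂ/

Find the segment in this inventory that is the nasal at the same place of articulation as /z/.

/z/ is a voiced alveolar fricative.
The nasal at the same place is an alveolar nasal — in this inventory, /n/.

/n/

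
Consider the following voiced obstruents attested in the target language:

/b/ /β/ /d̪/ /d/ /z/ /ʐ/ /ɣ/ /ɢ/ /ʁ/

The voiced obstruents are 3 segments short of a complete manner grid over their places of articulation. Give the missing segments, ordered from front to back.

/ð/, /ɖ/, /ɡ/

place of articulation  stop      fricative
bilabial          b         β       
dental            d̪        —       
alveolar          d         z       
retroflex         —         ʐ       
velar             —         ɣ       
uvular            ɢ         ʁ       
Gaps, from front to back: dental lacks fricative (/ð/); retroflex lacks stop (/ɖ/); velar lacks stop (/ɡ/).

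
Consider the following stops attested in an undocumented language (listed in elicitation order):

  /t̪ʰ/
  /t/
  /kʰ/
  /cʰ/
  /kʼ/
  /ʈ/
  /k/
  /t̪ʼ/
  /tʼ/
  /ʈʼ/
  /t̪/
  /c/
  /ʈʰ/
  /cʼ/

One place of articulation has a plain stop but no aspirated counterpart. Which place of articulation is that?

alveolar

dental: plain /t̪/, aspirated /t̪ʰ/, ejective /t̪ʼ/.
alveolar: plain /t/, aspirated —, ejective /tʼ/.
retroflex: plain /ʈ/, aspirated /ʈʰ/, ejective /ʈʼ/.
palatal: plain /c/, aspirated /cʰ/, ejective /cʼ/.
velar: plain /k/, aspirated /kʰ/, ejective /kʼ/.
Every place of articulation has an aspirated member except alveolar, where /tʰ/ would be expected.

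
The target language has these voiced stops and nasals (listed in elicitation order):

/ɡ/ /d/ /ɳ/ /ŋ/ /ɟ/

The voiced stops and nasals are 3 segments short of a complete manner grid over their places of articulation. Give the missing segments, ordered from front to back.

/n/, /ɖ/, /ɲ/

Oral stop: /d/ (alveolar), /ɟ/ (palatal), /ɡ/ (velar).
Nasal: /ɳ/ (retroflex), /ŋ/ (velar).
Gaps, from front to back: alveolar lacks nasal (/n/); retroflex lacks oral stop (/ɖ/); palatal lacks nasal (/ɲ/).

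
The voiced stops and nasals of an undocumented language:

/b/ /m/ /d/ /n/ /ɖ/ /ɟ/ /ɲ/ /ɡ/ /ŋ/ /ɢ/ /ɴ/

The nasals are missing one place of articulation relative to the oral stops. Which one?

retroflex

Oral stop: /b/ (bilabial), /d/ (alveolar), /ɖ/ (retroflex), /ɟ/ (palatal), /ɡ/ (velar), /ɢ/ (uvular).
Nasal: /m/ (bilabial), /n/ (alveolar), /ɲ/ (palatal), /ŋ/ (velar), /ɴ/ (uvular).
Every place of articulation has a nasal member except retroflex, where /ɳ/ would be expected.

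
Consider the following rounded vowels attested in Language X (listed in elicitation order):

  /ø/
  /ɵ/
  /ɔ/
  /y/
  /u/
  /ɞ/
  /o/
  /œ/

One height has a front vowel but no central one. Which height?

height            front     central   back    
high              y         —         u       
high-mid          ø         ɵ         o       
low-mid           œ         ɞ         ɔ       
Every height has a central member except high, where /ʉ/ would be expected.

high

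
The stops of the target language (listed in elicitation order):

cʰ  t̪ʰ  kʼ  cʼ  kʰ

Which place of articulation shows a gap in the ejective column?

dental

Aspirated: /t̪ʰ/ (dental), /cʰ/ (palatal), /kʰ/ (velar).
Ejective: /cʼ/ (palatal), /kʼ/ (velar).
Every place of articulation has an ejective member except dental, where /t̪ʼ/ would be expected.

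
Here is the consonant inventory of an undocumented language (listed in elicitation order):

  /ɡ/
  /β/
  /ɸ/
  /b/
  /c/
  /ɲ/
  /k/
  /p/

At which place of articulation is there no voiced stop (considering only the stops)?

bilabial: voiceless /p/, voiced /b/.
palatal: voiceless /c/, voiced —.
velar: voiceless /k/, voiced /ɡ/.
Every place of articulation has a voiced member except palatal, where /ɟ/ would be expected.

palatal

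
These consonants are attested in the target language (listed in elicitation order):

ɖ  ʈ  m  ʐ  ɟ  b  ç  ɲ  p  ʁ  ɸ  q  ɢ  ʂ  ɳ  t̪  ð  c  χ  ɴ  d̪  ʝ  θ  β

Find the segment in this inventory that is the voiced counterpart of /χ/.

/χ/ is a voiceless uvular fricative.
The voiced counterpart is a voiced uvular fricative — in this inventory, /ʁ/.

/ʁ/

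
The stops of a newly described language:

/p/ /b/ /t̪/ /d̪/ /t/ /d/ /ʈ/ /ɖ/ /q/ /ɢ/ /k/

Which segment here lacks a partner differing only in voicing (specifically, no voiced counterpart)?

/k/

Bilabial: /p/ ~ /b/
Dental: /t̪/ ~ /d̪/
Alveolar: /t/ ~ /d/
Retroflex: /ʈ/ ~ /ɖ/
Uvular: /q/ ~ /ɢ/
Velar: only /k/ (voiceless); no voiced partner.
So /k/ is the unpaired segment.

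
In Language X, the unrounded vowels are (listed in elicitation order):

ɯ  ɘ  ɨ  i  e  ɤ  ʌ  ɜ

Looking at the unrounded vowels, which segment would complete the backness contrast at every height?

/ɛ/

Front: /i/ (high), /e/ (high-mid).
Central: /ɨ/ (high), /ɘ/ (high-mid), /ɜ/ (low-mid).
Back: /ɯ/ (high), /ɤ/ (high-mid), /ʌ/ (low-mid).
The low-mid row has no front member, so the gap is the low-mid front unrounded vowel /ɛ/.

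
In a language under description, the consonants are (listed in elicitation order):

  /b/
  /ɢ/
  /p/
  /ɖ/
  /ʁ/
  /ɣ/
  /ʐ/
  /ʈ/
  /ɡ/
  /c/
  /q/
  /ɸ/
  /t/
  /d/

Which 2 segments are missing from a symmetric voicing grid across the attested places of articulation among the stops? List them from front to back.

place of articulation  voiceless  voiced  
bilabial          p         b       
alveolar          t         d       
retroflex         ʈ         ɖ       
palatal           c         —       
velar             —         ɡ       
uvular            q         ɢ       
Gaps, from front to back: palatal lacks voiced (/ɟ/); velar lacks voiceless (/k/).

/ɟ/, /k/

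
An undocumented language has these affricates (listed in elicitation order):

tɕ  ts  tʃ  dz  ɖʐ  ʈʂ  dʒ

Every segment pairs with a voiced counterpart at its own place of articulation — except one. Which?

/tɕ/

Alveolar: /ts/ ~ /dz/
Postalveolar: /tʃ/ ~ /dʒ/
Retroflex: /ʈʂ/ ~ /ɖʐ/
Alveolo-palatal: only /tɕ/ (voiceless); no voiced partner.
So /tɕ/ is the unpaired segment.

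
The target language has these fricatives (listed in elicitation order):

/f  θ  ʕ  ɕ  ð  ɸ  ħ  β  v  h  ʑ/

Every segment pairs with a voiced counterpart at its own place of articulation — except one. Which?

/h/

Bilabial: /ɸ/ ~ /β/
Labiodental: /f/ ~ /v/
Dental: /θ/ ~ /ð/
Alveolo-palatal: /ɕ/ ~ /ʑ/
Pharyngeal: /ħ/ ~ /ʕ/
Glottal: only /h/ (voiceless); no voiced partner.
So /h/ is the unpaired segment.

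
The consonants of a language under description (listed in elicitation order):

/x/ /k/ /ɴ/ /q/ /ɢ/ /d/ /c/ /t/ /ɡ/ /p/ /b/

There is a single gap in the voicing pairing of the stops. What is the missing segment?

/ɟ/

place of articulation  voiceless  voiced  
bilabial          p         b       
alveolar          t         d       
palatal           c         —       
velar             k         ɡ       
uvular            q         ɢ       
The palatal row has no voiced member, so the gap is the voiced palatal stop /ɟ/.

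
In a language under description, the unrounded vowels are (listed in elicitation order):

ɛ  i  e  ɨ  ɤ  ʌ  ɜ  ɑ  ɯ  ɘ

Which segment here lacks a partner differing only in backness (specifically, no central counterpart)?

High: /i/ ~ /ɨ/ ~ /ɯ/
High-mid: /e/ ~ /ɘ/ ~ /ɤ/
Low-mid: /ɛ/ ~ /ɜ/ ~ /ʌ/
Low: only /ɑ/ (back); no central partner.
So /ɑ/ is the unpaired segment.

/ɑ/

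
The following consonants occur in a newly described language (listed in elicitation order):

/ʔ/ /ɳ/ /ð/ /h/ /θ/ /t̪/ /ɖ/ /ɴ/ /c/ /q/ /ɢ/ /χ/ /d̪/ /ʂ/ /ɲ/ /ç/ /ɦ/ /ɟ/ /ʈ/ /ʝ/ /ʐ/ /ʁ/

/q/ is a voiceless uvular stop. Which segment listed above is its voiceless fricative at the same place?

/χ/

The voiceless fricative at the same place is a voiceless uvular fricative — in this inventory, /χ/.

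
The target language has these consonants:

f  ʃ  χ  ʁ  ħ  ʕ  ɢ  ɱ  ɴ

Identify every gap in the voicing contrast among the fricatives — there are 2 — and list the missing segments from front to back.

place of articulation  voiceless  voiced  
labiodental       f         —       
postalveolar      ʃ         —       
uvular            χ         ʁ       
pharyngeal        ħ         ʕ       
Gaps, from front to back: labiodental lacks voiced (/v/); postalveolar lacks voiced (/ʒ/).

/v/, /ʒ/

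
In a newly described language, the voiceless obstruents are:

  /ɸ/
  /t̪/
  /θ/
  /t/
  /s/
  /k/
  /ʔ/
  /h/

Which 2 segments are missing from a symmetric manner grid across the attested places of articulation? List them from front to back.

place of articulation  stop      fricative
bilabial          —         ɸ       
dental            t̪        θ       
alveolar          t         s       
velar             k         —       
glottal           ʔ         h       
Gaps, from front to back: bilabial lacks stop (/p/); velar lacks fricative (/x/).

/p/, /x/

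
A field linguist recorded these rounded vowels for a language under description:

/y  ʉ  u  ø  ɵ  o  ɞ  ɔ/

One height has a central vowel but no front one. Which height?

high: front /y/, central /ʉ/, back /u/.
high-mid: front /ø/, central /ɵ/, back /o/.
low-mid: front —, central /ɞ/, back /ɔ/.
Every height has a front member except low-mid, where /œ/ would be expected.

low-mid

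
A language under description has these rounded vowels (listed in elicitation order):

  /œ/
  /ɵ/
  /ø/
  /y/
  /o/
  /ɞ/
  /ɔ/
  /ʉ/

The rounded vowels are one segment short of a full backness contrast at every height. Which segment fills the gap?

/u/

Front: /y/ (high), /ø/ (high-mid), /œ/ (low-mid).
Central: /ʉ/ (high), /ɵ/ (high-mid), /ɞ/ (low-mid).
Back: /o/ (high-mid), /ɔ/ (low-mid).
The high row has no back member, so the gap is the high back rounded vowel /u/.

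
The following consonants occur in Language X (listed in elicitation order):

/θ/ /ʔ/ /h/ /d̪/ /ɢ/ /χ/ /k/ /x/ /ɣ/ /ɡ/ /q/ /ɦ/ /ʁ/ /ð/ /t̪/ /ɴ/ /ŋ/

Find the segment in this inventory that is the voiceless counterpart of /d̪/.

/t̪/

/d̪/ is a voiced dental stop.
The voiceless counterpart is a voiceless dental stop — in this inventory, /t̪/.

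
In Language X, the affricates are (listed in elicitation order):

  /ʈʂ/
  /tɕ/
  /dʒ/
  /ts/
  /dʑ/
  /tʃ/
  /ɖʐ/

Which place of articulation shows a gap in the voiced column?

alveolar: voiceless /ts/, voiced —.
postalveolar: voiceless /tʃ/, voiced /dʒ/.
retroflex: voiceless /ʈʂ/, voiced /ɖʐ/.
alveolo-palatal: voiceless /tɕ/, voiced /dʑ/.
Every place of articulation has a voiced member except alveolar, where /dz/ would be expected.

alveolar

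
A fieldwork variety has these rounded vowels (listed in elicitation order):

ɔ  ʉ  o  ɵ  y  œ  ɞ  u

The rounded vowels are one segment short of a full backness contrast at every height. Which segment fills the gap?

high: front /y/, central /ʉ/, back /u/.
high-mid: front —, central /ɵ/, back /o/.
low-mid: front /œ/, central /ɞ/, back /ɔ/.
The high-mid row has no front member, so the gap is the high-mid front rounded vowel /ø/.

/ø/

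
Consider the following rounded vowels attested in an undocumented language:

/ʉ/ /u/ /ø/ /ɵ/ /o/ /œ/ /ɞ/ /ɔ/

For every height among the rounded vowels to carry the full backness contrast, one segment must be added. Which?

Front: /ø/ (high-mid), /œ/ (low-mid).
Central: /ʉ/ (high), /ɵ/ (high-mid), /ɞ/ (low-mid).
Back: /u/ (high), /o/ (high-mid), /ɔ/ (low-mid).
The high row has no front member, so the gap is the high front rounded vowel /y/.

/y/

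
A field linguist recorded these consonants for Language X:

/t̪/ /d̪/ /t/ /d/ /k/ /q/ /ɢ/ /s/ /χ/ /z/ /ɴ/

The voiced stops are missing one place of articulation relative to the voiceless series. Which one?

velar

place of articulation  voiceless  voiced  
dental            t̪        d̪      
alveolar          t         d       
velar             k         —       
uvular            q         ɢ       
Every place of articulation has a voiced member except velar, where /ɡ/ would be expected.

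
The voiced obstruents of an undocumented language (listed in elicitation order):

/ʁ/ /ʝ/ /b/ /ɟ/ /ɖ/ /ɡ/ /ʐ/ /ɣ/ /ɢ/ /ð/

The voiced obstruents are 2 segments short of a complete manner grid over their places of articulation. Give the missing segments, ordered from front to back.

bilabial: stop /b/, fricative —.
dental: stop —, fricative /ð/.
retroflex: stop /ɖ/, fricative /ʐ/.
palatal: stop /ɟ/, fricative /ʝ/.
velar: stop /ɡ/, fricative /ɣ/.
uvular: stop /ɢ/, fricative /ʁ/.
Gaps, from front to back: bilabial lacks fricative (/β/); dental lacks stop (/d̪/).

/β/, /d̪/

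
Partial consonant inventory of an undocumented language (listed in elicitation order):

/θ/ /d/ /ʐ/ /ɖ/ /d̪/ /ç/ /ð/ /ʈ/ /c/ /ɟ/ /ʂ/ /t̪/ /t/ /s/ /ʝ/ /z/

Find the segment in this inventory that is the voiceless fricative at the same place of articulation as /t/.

/s/

/t/ is a voiceless alveolar stop.
The voiceless fricative at the same place is a voiceless alveolar fricative — in this inventory, /s/.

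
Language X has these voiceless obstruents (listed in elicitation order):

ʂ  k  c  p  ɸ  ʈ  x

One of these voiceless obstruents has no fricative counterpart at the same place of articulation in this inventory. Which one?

/c/

Bilabial: /p/ ~ /ɸ/
Retroflex: /ʈ/ ~ /ʂ/
Velar: /k/ ~ /x/
Palatal: only /c/ (stop); no fricative partner.
So /c/ is the unpaired segment.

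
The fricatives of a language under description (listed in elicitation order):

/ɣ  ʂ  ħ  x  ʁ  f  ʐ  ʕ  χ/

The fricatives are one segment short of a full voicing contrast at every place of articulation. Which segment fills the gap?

labiodental: voiceless /f/, voiced —.
retroflex: voiceless /ʂ/, voiced /ʐ/.
velar: voiceless /x/, voiced /ɣ/.
uvular: voiceless /χ/, voiced /ʁ/.
pharyngeal: voiceless /ħ/, voiced /ʕ/.
The labiodental row has no voiced member, so the gap is the voiced labiodental fricative /v/.

/v/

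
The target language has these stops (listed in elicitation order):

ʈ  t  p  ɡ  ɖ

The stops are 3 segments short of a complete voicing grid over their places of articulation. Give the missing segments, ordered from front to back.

place of articulation  voiceless  voiced  
bilabial          p         —       
alveolar          t         —       
retroflex         ʈ         ɖ       
velar             —         ɡ       
Gaps, from front to back: bilabial lacks voiced (/b/); alveolar lacks voiced (/d/); velar lacks voiceless (/k/).

/b/, /d/, /k/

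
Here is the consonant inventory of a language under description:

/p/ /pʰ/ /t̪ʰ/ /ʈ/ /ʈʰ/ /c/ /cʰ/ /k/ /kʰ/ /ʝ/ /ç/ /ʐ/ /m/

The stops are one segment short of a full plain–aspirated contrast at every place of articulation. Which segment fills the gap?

place of articulation  plain     aspirated
bilabial          p         pʰ      
dental            —         t̪ʰ     
retroflex         ʈ         ʈʰ      
palatal           c         cʰ      
velar             k         kʰ      
The dental row has no plain member, so the gap is the plain dental stop /t̪/.

/t̪/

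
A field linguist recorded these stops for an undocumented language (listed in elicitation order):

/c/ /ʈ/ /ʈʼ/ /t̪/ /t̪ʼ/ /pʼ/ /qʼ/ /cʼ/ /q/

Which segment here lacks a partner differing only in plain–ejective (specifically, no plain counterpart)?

/pʼ/

Dental: /t̪/ ~ /t̪ʼ/
Retroflex: /ʈ/ ~ /ʈʼ/
Palatal: /c/ ~ /cʼ/
Uvular: /q/ ~ /qʼ/
Bilabial: only /pʼ/ (ejective); no plain partner.
So /pʼ/ is the unpaired segment.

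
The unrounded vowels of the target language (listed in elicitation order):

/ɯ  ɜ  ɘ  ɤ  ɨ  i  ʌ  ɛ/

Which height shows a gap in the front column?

high-mid

height            front     central   back    
high              i         ɨ         ɯ       
high-mid          —         ɘ         ɤ       
low-mid           ɛ         ɜ         ʌ       
Every height has a front member except high-mid, where /e/ would be expected.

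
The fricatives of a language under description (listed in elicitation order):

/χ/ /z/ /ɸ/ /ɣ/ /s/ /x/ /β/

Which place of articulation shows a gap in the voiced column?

Voiceless: /ɸ/ (bilabial), /s/ (alveolar), /x/ (velar), /χ/ (uvular).
Voiced: /β/ (bilabial), /z/ (alveolar), /ɣ/ (velar).
Every place of articulation has a voiced member except uvular, where /ʁ/ would be expected.

uvular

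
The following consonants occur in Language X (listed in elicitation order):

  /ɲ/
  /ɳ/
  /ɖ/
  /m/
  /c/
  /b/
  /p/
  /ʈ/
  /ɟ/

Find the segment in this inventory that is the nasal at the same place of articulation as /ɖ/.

/ɖ/ is a voiced retroflex stop.
The nasal at the same place is a retroflex nasal — in this inventory, /ɳ/.

/ɳ/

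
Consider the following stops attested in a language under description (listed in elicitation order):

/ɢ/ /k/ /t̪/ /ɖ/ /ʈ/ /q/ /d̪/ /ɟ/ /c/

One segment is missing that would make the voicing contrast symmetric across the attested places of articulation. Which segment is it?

place of articulation  voiceless  voiced  
dental            t̪        d̪      
retroflex         ʈ         ɖ       
palatal           c         ɟ       
velar             k         —       
uvular            q         ɢ       
The velar row has no voiced member, so the gap is the voiced velar stop /ɡ/.

/ɡ/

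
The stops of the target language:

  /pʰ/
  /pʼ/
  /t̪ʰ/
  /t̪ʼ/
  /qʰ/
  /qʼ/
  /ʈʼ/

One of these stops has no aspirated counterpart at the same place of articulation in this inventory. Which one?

Bilabial: /pʰ/ ~ /pʼ/
Dental: /t̪ʰ/ ~ /t̪ʼ/
Uvular: /qʰ/ ~ /qʼ/
Retroflex: only /ʈʼ/ (ejective); no aspirated partner.
So /ʈʼ/ is the unpaired segment.

/ʈʼ/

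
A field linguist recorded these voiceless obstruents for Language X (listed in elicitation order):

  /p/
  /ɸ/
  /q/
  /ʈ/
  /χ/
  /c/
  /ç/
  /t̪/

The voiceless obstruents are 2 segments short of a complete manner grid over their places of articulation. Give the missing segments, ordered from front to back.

/θ/, /ʂ/

bilabial: stop /p/, fricative /ɸ/.
dental: stop /t̪/, fricative —.
retroflex: stop /ʈ/, fricative —.
palatal: stop /c/, fricative /ç/.
uvular: stop /q/, fricative /χ/.
Gaps, from front to back: dental lacks fricative (/θ/); retroflex lacks fricative (/ʂ/).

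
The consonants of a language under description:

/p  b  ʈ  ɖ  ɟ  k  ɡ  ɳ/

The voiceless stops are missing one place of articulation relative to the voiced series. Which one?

palatal

bilabial: voiceless /p/, voiced /b/.
retroflex: voiceless /ʈ/, voiced /ɖ/.
palatal: voiceless —, voiced /ɟ/.
velar: voiceless /k/, voiced /ɡ/.
Every place of articulation has a voiceless member except palatal, where /c/ would be expected.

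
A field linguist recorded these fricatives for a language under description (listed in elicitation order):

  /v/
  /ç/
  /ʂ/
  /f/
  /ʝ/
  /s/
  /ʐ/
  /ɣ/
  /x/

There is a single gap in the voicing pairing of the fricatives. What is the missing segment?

place of articulation  voiceless  voiced  
labiodental       f         v       
alveolar          s         —       
retroflex         ʂ         ʐ       
palatal           ç         ʝ       
velar             x         ɣ       
The alveolar row has no voiced member, so the gap is the voiced alveolar fricative /z/.

/z/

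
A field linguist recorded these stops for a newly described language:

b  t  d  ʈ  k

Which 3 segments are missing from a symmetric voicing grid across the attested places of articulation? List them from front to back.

/p/, /ɖ/, /ɡ/

Voiceless: /t/ (alveolar), /ʈ/ (retroflex), /k/ (velar).
Voiced: /b/ (bilabial), /d/ (alveolar).
Gaps, from front to back: bilabial lacks voiceless (/p/); retroflex lacks voiced (/ɖ/); velar lacks voiced (/ɡ/).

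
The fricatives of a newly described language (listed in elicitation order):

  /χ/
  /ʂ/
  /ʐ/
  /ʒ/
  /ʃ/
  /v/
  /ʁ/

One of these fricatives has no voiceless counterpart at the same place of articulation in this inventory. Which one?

/v/

Postalveolar: /ʃ/ ~ /ʒ/
Retroflex: /ʂ/ ~ /ʐ/
Uvular: /χ/ ~ /ʁ/
Labiodental: only /v/ (voiced); no voiceless partner.
So /v/ is the unpaired segment.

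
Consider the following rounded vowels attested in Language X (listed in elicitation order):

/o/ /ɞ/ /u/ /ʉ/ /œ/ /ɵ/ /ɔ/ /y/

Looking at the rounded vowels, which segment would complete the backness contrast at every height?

/ø/

high: front /y/, central /ʉ/, back /u/.
high-mid: front —, central /ɵ/, back /o/.
low-mid: front /œ/, central /ɞ/, back /ɔ/.
The high-mid row has no front member, so the gap is the high-mid front rounded vowel /ø/.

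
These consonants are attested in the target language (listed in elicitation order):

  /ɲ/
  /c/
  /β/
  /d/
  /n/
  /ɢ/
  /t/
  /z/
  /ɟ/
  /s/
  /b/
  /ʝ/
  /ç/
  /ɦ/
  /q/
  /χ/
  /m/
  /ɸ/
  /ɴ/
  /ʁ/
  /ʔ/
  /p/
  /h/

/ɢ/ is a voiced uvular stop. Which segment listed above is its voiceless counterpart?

/q/

The voiceless counterpart is a voiceless uvular stop — in this inventory, /q/.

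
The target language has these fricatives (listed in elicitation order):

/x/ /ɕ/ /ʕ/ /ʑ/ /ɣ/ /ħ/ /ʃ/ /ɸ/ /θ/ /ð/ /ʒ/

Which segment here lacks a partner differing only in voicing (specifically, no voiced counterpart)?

Dental: /θ/ ~ /ð/
Postalveolar: /ʃ/ ~ /ʒ/
Alveolo-palatal: /ɕ/ ~ /ʑ/
Velar: /x/ ~ /ɣ/
Pharyngeal: /ħ/ ~ /ʕ/
Bilabial: only /ɸ/ (voiceless); no voiced partner.
So /ɸ/ is the unpaired segment.

/ɸ/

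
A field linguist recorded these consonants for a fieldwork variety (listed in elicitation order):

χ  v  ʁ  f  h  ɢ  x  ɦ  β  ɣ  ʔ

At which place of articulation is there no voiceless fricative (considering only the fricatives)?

bilabial

bilabial: voiceless —, voiced /β/.
labiodental: voiceless /f/, voiced /v/.
velar: voiceless /x/, voiced /ɣ/.
uvular: voiceless /χ/, voiced /ʁ/.
glottal: voiceless /h/, voiced /ɦ/.
Every place of articulation has a voiceless member except bilabial, where /ɸ/ would be expected.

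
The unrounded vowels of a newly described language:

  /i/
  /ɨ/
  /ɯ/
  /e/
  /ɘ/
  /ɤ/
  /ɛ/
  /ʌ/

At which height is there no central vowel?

low-mid

Front: /i/ (high), /e/ (high-mid), /ɛ/ (low-mid).
Central: /ɨ/ (high), /ɘ/ (high-mid).
Back: /ɯ/ (high), /ɤ/ (high-mid), /ʌ/ (low-mid).
Every height has a central member except low-mid, where /ɜ/ would be expected.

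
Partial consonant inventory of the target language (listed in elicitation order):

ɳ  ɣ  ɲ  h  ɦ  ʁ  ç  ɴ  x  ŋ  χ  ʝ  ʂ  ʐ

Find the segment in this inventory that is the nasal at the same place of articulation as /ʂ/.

/ɳ/

/ʂ/ is a voiceless retroflex fricative.
The nasal at the same place is a retroflex nasal — in this inventory, /ɳ/.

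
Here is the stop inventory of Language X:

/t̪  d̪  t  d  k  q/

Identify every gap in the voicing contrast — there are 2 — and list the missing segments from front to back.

/ɡ/, /ɢ/

place of articulation  voiceless  voiced  
dental            t̪        d̪      
alveolar          t         d       
velar             k         —       
uvular            q         —       
Gaps, from front to back: velar lacks voiced (/ɡ/); uvular lacks voiced (/ɢ/).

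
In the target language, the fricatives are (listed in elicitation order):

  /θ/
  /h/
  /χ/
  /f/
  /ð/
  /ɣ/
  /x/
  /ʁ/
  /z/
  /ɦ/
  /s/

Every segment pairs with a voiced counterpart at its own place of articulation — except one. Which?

/f/

Dental: /θ/ ~ /ð/
Alveolar: /s/ ~ /z/
Velar: /x/ ~ /ɣ/
Uvular: /χ/ ~ /ʁ/
Glottal: /h/ ~ /ɦ/
Labiodental: only /f/ (voiceless); no voiced partner.
So /f/ is the unpaired segment.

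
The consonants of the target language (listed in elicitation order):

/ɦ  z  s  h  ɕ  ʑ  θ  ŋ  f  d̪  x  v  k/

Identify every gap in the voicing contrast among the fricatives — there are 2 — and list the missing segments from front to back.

/ð/, /ɣ/

place of articulation  voiceless  voiced  
labiodental       f         v       
dental            θ         —       
alveolar          s         z       
alveolo-palatal   ɕ         ʑ       
velar             x         —       
glottal           h         ɦ       
Gaps, from front to back: dental lacks voiced (/ð/); velar lacks voiced (/ɣ/).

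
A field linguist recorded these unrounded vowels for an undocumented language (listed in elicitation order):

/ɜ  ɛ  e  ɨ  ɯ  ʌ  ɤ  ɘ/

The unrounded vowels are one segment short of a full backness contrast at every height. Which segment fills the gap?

Front: /e/ (high-mid), /ɛ/ (low-mid).
Central: /ɨ/ (high), /ɘ/ (high-mid), /ɜ/ (low-mid).
Back: /ɯ/ (high), /ɤ/ (high-mid), /ʌ/ (low-mid).
The high row has no front member, so the gap is the high front unrounded vowel /i/.

/i/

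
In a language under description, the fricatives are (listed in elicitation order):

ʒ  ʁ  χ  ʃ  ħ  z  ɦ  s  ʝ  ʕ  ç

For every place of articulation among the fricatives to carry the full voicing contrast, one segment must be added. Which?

place of articulation  voiceless  voiced  
alveolar          s         z       
postalveolar      ʃ         ʒ       
palatal           ç         ʝ       
uvular            χ         ʁ       
pharyngeal        ħ         ʕ       
glottal           —         ɦ       
The glottal row has no voiceless member, so the gap is the voiceless glottal fricative /h/.

/h/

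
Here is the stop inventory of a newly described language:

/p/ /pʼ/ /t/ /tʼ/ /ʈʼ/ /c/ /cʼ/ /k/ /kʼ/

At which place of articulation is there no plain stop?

retroflex

Plain: /p/ (bilabial), /t/ (alveolar), /c/ (palatal), /k/ (velar).
Ejective: /pʼ/ (bilabial), /tʼ/ (alveolar), /ʈʼ/ (retroflex), /cʼ/ (palatal), /kʼ/ (velar).
Every place of articulation has a plain member except retroflex, where /ʈ/ would be expected.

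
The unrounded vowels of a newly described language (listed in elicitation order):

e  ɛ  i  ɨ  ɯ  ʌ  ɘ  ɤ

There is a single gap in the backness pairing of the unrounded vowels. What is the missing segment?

Front: /i/ (high), /e/ (high-mid), /ɛ/ (low-mid).
Central: /ɨ/ (high), /ɘ/ (high-mid).
Back: /ɯ/ (high), /ɤ/ (high-mid), /ʌ/ (low-mid).
The low-mid row has no central member, so the gap is the low-mid central unrounded vowel /ɜ/.

/ɜ/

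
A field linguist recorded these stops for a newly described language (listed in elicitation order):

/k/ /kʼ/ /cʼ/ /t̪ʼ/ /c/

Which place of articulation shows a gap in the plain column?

place of articulation  plain     ejective
dental            —         t̪ʼ     
palatal           c         cʼ      
velar             k         kʼ      
Every place of articulation has a plain member except dental, where /t̪/ would be expected.

dental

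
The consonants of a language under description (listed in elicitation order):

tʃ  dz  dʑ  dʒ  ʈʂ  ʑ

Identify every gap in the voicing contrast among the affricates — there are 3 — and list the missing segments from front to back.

place of articulation  voiceless  voiced  
alveolar          —         dz      
postalveolar      tʃ        dʒ      
retroflex         ʈʂ        —       
alveolo-palatal   —         dʑ      
Gaps, from front to back: alveolar lacks voiceless (/ts/); retroflex lacks voiced (/ɖʐ/); alveolo-palatal lacks voiceless (/tɕ/).

/ts/, /ɖʐ/, /tɕ/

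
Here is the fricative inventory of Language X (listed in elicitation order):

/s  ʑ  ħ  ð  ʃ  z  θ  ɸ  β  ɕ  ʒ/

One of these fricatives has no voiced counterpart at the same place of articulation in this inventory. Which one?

Bilabial: /ɸ/ ~ /β/
Dental: /θ/ ~ /ð/
Alveolar: /s/ ~ /z/
Postalveolar: /ʃ/ ~ /ʒ/
Alveolo-palatal: /ɕ/ ~ /ʑ/
Pharyngeal: only /ħ/ (voiceless); no voiced partner.
So /ħ/ is the unpaired segment.

/ħ/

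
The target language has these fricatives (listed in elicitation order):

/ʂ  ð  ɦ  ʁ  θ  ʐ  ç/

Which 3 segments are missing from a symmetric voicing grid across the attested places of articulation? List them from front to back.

/ʝ/, /χ/, /h/

Voiceless: /θ/ (dental), /ʂ/ (retroflex), /ç/ (palatal).
Voiced: /ð/ (dental), /ʐ/ (retroflex), /ʁ/ (uvular), /ɦ/ (glottal).
Gaps, from front to back: palatal lacks voiced (/ʝ/); uvular lacks voiceless (/χ/); glottal lacks voiceless (/h/).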